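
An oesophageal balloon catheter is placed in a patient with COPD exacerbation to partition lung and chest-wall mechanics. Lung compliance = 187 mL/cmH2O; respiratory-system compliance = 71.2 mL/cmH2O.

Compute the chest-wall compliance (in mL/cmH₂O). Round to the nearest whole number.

1/Ccw = 1/Crs − 1/CL.
1/Ccw = 1/71.2 − 1/187 = 0.008697.
Ccw = 114.98 mL/cmH2O.

115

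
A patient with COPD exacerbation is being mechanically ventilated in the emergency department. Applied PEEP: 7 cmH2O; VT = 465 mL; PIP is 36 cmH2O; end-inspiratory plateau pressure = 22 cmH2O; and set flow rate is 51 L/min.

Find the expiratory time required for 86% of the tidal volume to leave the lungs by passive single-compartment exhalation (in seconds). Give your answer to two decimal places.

1.00

Flow: 51 L/min ÷ 60 = 0.85 L/s.
R = (PIP − Pplat)/V̇ = (36 − 22) / 0.85 = 14.0/0.85 = 16.471 cmH2O·s/L.
C = Vt/(Pplat − PEEP) = 465.0 / (22 − 7) = 465.0/15.0 = 31.0 mL/cmH2O.
τ = R × C = 16.471 × 0.031 L/cmH2O = 0.5106 s.
t = −τ·ln(1 − 0.86) = −0.5106·ln(0.14) = 1.004 s.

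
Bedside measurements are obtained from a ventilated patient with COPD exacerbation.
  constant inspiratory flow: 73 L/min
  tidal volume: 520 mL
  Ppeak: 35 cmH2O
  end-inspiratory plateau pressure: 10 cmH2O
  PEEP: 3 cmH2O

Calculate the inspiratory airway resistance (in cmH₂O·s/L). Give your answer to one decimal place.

Flow: 73 L/min ÷ 60 = 1.2167 L/s.
Raw = (PIP − Pplat) / flow = (35 − 10) / 1.2167 = 25.0 / 1.2167 = 20.547 cmH2O·s/L.

20.5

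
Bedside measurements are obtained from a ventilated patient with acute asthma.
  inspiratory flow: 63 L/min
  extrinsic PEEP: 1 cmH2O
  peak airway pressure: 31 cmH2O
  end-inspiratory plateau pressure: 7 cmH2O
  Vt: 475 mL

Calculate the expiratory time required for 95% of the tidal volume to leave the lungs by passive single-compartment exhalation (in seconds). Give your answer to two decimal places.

Flow: 63 L/min ÷ 60 = 1.05 L/s.
R = (PIP − Pplat)/V̇ = (31 − 7) / 1.05 = 24.0/1.05 = 22.857 cmH2O·s/L.
C = Vt/(Pplat − PEEP) = 475.0 / (7 − 1) = 475.0/6.0 = 79.167 mL/cmH2O.
τ = R × C = 22.857 × 0.07917 L/cmH2O = 1.81 s.
t = −τ·ln(1 − 0.95) = −1.81·ln(0.05) = 5.422 s.

5.42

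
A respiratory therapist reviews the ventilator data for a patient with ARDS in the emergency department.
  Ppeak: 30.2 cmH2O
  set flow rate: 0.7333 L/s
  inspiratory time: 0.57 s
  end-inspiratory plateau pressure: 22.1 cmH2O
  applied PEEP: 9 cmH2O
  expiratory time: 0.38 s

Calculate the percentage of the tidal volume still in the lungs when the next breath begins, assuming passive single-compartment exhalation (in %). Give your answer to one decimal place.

Vt = flow × Ti = 0.7333 L/s × 0.57 s × 1000 mL/L = 417.98 mL.
R = (PIP − Pplat)/V̇ = (30.2 − 22.1) / 0.7333 = 8.1/0.7333 = 11.046 cmH2O·s/L.
C = Vt/(Pplat − PEEP) = 417.98 / (22.1 − 9) = 417.98/13.1 = 31.907 mL/cmH2O.
τ = R × C = 11.046 × 0.03191 L/cmH2O = 0.3525 s.
Fraction remaining at end-expiration = e^(−Te/τ) = e^(−0.38/0.3525) = 0.3403 → 34.03%.

34.0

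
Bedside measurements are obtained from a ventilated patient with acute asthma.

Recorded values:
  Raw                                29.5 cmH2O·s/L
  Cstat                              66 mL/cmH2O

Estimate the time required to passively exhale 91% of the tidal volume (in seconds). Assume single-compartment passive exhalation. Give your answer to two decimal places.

τ = R × C = 29.5 × 66 mL/cmH2O = 29.5 × 0.066 L/cmH2O = 1.947 s.
Exhaled fraction f = 1 − e^(−t/τ) → t = −τ·ln(1 − f) = −1.947·ln(0.09) = 4.688 s.

4.69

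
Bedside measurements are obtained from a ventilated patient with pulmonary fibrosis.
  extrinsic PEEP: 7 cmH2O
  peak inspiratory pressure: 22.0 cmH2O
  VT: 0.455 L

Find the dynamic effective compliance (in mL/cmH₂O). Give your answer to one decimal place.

30.3

Dynamic compliance = Vt / (PIP − PEEP) = 455 / (22.0 − 7) = 455 / 15.0 = 30.333 mL/cmH2O.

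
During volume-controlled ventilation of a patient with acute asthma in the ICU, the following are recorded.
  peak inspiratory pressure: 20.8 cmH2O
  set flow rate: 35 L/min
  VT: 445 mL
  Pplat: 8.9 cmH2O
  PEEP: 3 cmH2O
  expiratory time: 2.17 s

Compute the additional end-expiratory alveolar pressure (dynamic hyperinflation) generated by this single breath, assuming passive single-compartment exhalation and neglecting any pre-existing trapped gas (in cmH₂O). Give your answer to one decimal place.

1.4

Flow: 35 L/min ÷ 60 = 0.5833 L/s.
R = (PIP − Pplat)/V̇ = (20.8 − 8.9) / 0.5833 = 11.9/0.5833 = 20.401 cmH2O·s/L.
C = Vt/(Pplat − PEEP) = 445.0 / (8.9 − 3) = 445.0/5.9 = 75.424 mL/cmH2O.
τ = R × C = 20.401 × 0.07542 L/cmH2O = 1.539 s.
Fraction remaining = e^(−Te/τ) = e^(−2.17/1.539) = 0.2441; trapped volume = 445.0 × 0.2441 = 108.62 mL.
Additional alveolar pressure from trapping ≈ V_trapped / C = 108.62 / 75.424 = 1.44 cmH2O.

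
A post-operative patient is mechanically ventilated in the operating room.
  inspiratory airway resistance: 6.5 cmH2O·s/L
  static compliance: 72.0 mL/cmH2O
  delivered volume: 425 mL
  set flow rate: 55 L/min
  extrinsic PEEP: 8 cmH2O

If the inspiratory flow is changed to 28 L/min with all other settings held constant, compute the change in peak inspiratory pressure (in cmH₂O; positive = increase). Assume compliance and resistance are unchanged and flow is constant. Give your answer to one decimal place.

Flow: 55 L/min ÷ 60 = 0.9167 L/s.
New flow: 28 L/min ÷ 60 = 0.4667 L/s.
PIP = Vt/C + R·V̇ + PEEP (constant-flow equation of motion).
Only the resistive term changes: ΔPIP = R × ΔV̇ = 6.5 × (0.4667 − 0.9167) = 6.5 × -0.45 = -2.925 cmH2O.

-2.9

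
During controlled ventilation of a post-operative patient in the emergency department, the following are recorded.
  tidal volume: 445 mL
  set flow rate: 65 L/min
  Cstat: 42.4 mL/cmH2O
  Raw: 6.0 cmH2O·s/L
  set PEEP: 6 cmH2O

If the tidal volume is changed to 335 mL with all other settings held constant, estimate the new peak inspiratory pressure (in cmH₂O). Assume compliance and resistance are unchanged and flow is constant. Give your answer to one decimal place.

20.4

Flow: 65 L/min ÷ 60 = 1.0833 L/s.
PIP = Vt/C + R·V̇ + PEEP (constant-flow equation of motion).
Only the elastic term changes: ΔPIP = ΔVt / C = (335 − 445) / 42.4 = -2.594 cmH2O.
Original PIP = 445/42.4 + 6.0×1.0833 + 6 = 22.995 cmH2O; new PIP = 22.995 + (-2.594) = 20.401 cmH2O.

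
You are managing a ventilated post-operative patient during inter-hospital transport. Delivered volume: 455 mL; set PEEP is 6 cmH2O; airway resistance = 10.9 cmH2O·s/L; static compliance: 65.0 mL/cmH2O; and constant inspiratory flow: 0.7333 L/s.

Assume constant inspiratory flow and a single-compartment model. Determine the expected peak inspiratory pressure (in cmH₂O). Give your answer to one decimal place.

Equation of motion (constant flow): PIP = Vt/C + R·V̇ + PEEP.
PIP = 455/65.0 + 10.9×0.7333 + 6 = 7.0 + 7.993 + 6 = 20.993 cmH2O.

21.0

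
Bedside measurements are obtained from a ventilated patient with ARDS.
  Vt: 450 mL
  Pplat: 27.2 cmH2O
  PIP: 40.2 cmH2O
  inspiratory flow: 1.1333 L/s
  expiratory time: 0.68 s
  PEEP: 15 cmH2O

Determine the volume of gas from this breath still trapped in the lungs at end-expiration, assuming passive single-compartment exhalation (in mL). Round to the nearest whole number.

90

R = (PIP − Pplat)/V̇ = (40.2 − 27.2) / 1.1333 = 13.0/1.1333 = 11.471 cmH2O·s/L.
C = Vt/(Pplat − PEEP) = 450.0 / (27.2 − 15) = 450.0/12.2 = 36.885 mL/cmH2O.
τ = R × C = 11.471 × 0.03689 L/cmH2O = 0.4232 s.
Fraction remaining = e^(−Te/τ) = e^(−0.68/0.4232) = 0.2005.
Trapped volume = 450.0 × 0.2005 = 90.225 mL.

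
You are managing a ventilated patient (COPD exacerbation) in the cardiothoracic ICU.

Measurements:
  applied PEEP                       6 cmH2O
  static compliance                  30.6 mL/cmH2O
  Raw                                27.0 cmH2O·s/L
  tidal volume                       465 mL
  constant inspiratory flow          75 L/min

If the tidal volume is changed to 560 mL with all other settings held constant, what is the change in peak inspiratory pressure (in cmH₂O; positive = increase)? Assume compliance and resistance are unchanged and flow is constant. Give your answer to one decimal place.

PIP = Vt/C + R·V̇ + PEEP (constant-flow equation of motion).
Only the elastic term changes: ΔPIP = ΔVt / C = (560 − 465) / 30.6 = 3.105 cmH2O.

3.1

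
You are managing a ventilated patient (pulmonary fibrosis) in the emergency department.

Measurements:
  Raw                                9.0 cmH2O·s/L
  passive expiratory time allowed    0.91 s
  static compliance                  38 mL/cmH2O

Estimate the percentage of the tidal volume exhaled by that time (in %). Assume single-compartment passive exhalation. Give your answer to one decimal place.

τ = R × C = 9.0 × 38 mL/cmH2O = 9.0 × 0.038 L/cmH2O = 0.342 s.
Passive exhalation: V(t)/V₀ = e^(−t/τ) = e^(−0.91/0.342) = 0.06989.
Fraction exhaled = 1 − 0.06989 = 0.9301 → 93.01%.

93.0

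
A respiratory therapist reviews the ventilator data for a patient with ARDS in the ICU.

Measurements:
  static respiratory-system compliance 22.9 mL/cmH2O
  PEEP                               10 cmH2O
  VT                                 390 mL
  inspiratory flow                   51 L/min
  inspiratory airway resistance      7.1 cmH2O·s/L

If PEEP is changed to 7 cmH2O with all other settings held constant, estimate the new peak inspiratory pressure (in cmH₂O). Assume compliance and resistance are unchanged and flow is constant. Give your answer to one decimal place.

Flow: 51 L/min ÷ 60 = 0.85 L/s.
PIP = Vt/C + R·V̇ + PEEP (constant-flow equation of motion).
Only the baseline term changes: ΔPIP = ΔPEEP = 7 − 10 = -3.0 cmH2O.
Original PIP = 390/22.9 + 7.1×0.85 + 10 = 33.066 cmH2O; new PIP = 33.066 + (-3.0) = 30.066 cmH2O.

30.1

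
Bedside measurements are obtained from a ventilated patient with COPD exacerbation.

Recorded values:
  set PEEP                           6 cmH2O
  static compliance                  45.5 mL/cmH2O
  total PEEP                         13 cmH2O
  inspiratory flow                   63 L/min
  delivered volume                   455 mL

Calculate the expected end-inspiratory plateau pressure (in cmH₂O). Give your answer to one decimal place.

End-expiratory occlusion gives total PEEP = 13 cmH2O (intrinsic PEEP = 13 − 6 = 7). Use total PEEP for the elastic gradient.
Pplat = PEEPtotal + Vt / Cstat = 13 + 455 / 45.5 = 13 + 10.0 = 23.0 cmH2O.

23.0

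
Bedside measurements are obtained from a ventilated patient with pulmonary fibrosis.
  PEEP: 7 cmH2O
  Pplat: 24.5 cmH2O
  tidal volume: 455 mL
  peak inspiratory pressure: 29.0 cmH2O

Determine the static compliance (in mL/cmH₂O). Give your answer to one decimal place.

Cstat = Vt / (Pplat − PEEP) = 455 / (24.5 − 7) = 455 / 17.5 = 26.0 mL/cmH2O.

26.0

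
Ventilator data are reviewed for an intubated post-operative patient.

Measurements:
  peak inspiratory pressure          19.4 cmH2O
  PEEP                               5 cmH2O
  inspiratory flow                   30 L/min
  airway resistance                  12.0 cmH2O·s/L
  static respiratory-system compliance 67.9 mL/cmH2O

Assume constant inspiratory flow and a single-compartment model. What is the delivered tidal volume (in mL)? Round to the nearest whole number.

Flow: 30 L/min ÷ 60 = 0.5 L/s.
Equation of motion (constant flow): PIP = Vt/C + R·V̇ + PEEP.
Vt/C = PIP − R·V̇ − PEEP = 19.4 − 6.0 − 5 = 8.4 cmH2O.
Vt = C × 8.4 = 67.9 × 8.4 = 570.36 mL.

570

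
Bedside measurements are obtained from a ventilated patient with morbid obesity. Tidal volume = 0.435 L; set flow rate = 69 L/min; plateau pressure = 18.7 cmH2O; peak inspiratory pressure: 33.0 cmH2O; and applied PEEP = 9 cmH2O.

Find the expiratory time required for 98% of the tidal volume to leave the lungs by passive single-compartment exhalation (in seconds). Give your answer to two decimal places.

Flow: 69 L/min ÷ 60 = 1.15 L/s.
R = (PIP − Pplat)/V̇ = (33.0 − 18.7) / 1.15 = 14.3/1.15 = 12.435 cmH2O·s/L.
C = Vt/(Pplat − PEEP) = 435.0 / (18.7 − 9) = 435.0/9.7 = 44.845 mL/cmH2O.
τ = R × C = 12.435 × 0.04485 L/cmH2O = 0.5577 s.
t = −τ·ln(1 − 0.98) = −0.5577·ln(0.02) = 2.182 s.

2.18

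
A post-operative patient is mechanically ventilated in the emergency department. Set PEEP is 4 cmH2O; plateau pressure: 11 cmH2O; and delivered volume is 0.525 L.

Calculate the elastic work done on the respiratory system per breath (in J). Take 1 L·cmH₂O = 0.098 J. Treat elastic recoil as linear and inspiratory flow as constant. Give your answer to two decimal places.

Elastic work ≈ ½ × (Pplat − PEEP) × Vt = 0.5 × (11 − 4) × 0.525 L = 0.5 × 7.0 × 0.525 = 1.838 L·cmH2O.
× 0.098 J/(L·cmH2O) → 0.1801 J.

0.18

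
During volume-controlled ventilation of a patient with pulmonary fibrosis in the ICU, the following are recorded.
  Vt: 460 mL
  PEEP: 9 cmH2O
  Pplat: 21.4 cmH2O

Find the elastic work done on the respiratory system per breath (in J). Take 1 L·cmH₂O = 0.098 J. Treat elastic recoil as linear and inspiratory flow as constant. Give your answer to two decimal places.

Elastic work ≈ ½ × (Pplat − PEEP) × Vt = 0.5 × (21.4 − 9) × 0.460 L = 0.5 × 12.4 × 0.460 = 2.852 L·cmH2O.
× 0.098 J/(L·cmH2O) → 0.2795 J.

0.28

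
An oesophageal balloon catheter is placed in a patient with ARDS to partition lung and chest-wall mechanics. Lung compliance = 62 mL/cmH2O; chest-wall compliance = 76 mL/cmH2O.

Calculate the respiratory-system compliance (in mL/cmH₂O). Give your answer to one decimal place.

34.1

Lung and chest wall are elastances in series: 1/Crs = 1/CL + 1/Ccw.
1/Crs = 1/62 + 1/76 = 0.02929.
Crs = 34.141 mL/cmH2O.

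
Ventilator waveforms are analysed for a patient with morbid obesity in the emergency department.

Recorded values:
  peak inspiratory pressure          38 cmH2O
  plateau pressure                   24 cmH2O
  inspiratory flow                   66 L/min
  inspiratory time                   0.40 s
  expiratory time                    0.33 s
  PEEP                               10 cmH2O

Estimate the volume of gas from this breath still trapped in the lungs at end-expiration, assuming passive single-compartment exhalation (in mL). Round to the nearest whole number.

Flow: 66 L/min ÷ 60 = 1.1 L/s.
Vt = flow × Ti = 1.1 L/s × 0.40 s × 1000 mL/L = 440.0 mL.
R = (PIP − Pplat)/V̇ = (38 − 24) / 1.1 = 14.0/1.1 = 12.727 cmH2O·s/L.
C = Vt/(Pplat − PEEP) = 440.0 / (24 − 10) = 440.0/14.0 = 31.429 mL/cmH2O.
τ = R × C = 12.727 × 0.03143 L/cmH2O = 0.4 s.
Fraction remaining = e^(−Te/τ) = e^(−0.33/0.4) = 0.4382.
Trapped volume = 440.0 × 0.4382 = 192.81 mL.

193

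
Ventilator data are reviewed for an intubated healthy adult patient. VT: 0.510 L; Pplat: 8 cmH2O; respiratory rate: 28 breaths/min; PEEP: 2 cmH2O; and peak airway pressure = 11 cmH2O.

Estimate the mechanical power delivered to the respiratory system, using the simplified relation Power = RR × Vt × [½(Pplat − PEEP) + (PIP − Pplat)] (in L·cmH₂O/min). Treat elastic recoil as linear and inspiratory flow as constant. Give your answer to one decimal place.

85.7

Per-breath work = Vt × [½(Pplat−PEEP) + (PIP−Pplat)] = 0.510 × [0.5×6.0 + 3.0] = 0.510 × 6.0 = 3.06 L·cmH2O.
Power = 28 × 3.06 = 85.68 L·cmH2O/min.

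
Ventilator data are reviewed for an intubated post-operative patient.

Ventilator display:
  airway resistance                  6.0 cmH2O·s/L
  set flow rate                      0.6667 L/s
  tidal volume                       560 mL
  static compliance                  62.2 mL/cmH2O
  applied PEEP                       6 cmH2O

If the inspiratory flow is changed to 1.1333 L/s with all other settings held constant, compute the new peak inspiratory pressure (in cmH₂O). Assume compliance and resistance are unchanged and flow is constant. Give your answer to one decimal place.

21.8

PIP = Vt/C + R·V̇ + PEEP (constant-flow equation of motion).
Only the resistive term changes: ΔPIP = R × ΔV̇ = 6.0 × (1.1333 − 0.6667) = 6.0 × 0.4666 = 2.8 cmH2O.
Original PIP = 560/62.2 + 6.0×0.6667 + 6 = 19.003 cmH2O; new PIP = 19.003 + (2.8) = 21.803 cmH2O.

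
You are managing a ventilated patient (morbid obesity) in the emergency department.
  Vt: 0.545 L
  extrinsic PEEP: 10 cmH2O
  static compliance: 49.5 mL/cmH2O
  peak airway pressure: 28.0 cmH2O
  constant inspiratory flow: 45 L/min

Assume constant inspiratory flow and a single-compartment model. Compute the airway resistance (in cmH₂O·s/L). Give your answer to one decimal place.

9.3

Flow: 45 L/min ÷ 60 = 0.75 L/s.
Equation of motion (constant flow): PIP = Vt/C + R·V̇ + PEEP.
R·V̇ = PIP − Vt/C − PEEP = 28.0 − 545/49.5 − 10 = 28.0 − 11.01 − 10 = 6.99 cmH2O.
R = 6.99 / 0.75 = 9.32 cmH2O·s/L.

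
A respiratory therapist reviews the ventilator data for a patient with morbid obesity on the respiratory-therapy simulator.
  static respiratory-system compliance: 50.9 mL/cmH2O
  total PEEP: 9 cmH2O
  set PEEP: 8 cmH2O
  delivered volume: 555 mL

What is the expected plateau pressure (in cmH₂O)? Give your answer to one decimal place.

19.9

End-expiratory occlusion gives total PEEP = 9 cmH2O (intrinsic PEEP = 9 − 8 = 1). Use total PEEP for the elastic gradient.
Pplat = PEEPtotal + Vt / Cstat = 9 + 555 / 50.9 = 9 + 10.904 = 19.904 cmH2O.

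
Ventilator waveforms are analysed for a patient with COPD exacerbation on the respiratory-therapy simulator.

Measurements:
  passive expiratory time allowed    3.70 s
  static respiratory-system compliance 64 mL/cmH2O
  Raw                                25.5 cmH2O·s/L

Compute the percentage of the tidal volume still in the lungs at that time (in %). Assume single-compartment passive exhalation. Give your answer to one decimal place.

10.4

τ = R × C = 25.5 × 64 mL/cmH2O = 25.5 × 0.064 L/cmH2O = 1.632 s.
Passive exhalation: V(t)/V₀ = e^(−t/τ) = e^(−3.70/1.632) = 0.1036.
Fraction remaining = 0.1036 → 10.36%.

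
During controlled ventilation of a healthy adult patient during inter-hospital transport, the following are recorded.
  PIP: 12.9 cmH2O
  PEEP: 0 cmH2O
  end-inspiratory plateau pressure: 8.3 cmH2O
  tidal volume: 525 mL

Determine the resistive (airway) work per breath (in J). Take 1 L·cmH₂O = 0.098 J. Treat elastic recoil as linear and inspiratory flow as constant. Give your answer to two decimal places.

With constant inspiratory flow the resistive pressure is constant at PIP − Pplat = 12.9 − 8.3 = 4.6 cmH2O, so resistive work = 4.6 × 0.525 = 2.415 L·cmH2O.
× 0.098 J/(L·cmH2O) → 0.2367 J.

0.24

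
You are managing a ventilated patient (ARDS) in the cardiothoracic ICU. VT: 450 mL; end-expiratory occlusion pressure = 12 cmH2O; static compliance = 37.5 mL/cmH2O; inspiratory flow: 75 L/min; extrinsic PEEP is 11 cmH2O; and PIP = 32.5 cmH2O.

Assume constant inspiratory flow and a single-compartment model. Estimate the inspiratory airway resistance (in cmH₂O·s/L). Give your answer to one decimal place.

Flow: 75 L/min ÷ 60 = 1.25 L/s.
Total PEEP = 12 cmH2O (set 11 + intrinsic 1); this is the baseline alveolar pressure.
Equation of motion (constant flow): PIP = Vt/C + R·V̇ + PEEP.
R·V̇ = PIP − Vt/C − PEEP = 32.5 − 450/37.5 − 12 = 32.5 − 12.0 − 12 = 8.5 cmH2O.
R = 8.5 / 1.25 = 6.8 cmH2O·s/L.

6.8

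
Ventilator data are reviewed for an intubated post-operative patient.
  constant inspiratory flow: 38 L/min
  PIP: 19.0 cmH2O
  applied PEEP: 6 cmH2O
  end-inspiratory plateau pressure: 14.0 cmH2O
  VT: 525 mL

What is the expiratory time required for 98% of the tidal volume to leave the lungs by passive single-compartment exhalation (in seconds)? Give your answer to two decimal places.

2.03

Flow: 38 L/min ÷ 60 = 0.6333 L/s.
R = (PIP − Pplat)/V̇ = (19.0 − 14.0) / 0.6333 = 5.0/0.6333 = 7.895 cmH2O·s/L.
C = Vt/(Pplat − PEEP) = 525.0 / (14.0 − 6) = 525.0/8.0 = 65.625 mL/cmH2O.
τ = R × C = 7.895 × 0.06563 L/cmH2O = 0.5181 s.
t = −τ·ln(1 − 0.98) = −0.5181·ln(0.02) = 2.027 s.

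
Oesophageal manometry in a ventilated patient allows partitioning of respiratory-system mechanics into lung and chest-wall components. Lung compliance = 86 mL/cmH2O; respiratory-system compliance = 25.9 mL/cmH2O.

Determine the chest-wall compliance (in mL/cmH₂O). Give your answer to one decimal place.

1/Ccw = 1/Crs − 1/CL.
1/Ccw = 1/25.9 − 1/86 = 0.02698.
Ccw = 37.064 mL/cmH2O.

37.1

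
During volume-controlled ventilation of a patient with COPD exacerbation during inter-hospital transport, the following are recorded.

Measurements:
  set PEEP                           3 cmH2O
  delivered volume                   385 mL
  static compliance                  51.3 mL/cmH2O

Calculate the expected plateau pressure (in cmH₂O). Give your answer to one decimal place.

Pplat = PEEP + Vt / Cstat = 3 + 385 / 51.3 = 3 + 7.505 = 10.505 cmH2O.

10.5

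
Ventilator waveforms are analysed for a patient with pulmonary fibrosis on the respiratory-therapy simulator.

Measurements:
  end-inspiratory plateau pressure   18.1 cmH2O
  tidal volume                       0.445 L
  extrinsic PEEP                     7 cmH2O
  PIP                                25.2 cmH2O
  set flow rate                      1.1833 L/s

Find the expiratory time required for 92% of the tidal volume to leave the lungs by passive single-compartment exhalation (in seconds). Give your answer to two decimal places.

0.61

R = (PIP − Pplat)/V̇ = (25.2 − 18.1) / 1.1833 = 7.1/1.1833 = 6.0 cmH2O·s/L.
C = Vt/(Pplat − PEEP) = 445.0 / (18.1 − 7) = 445.0/11.1 = 40.09 mL/cmH2O.
τ = R × C = 6.0 × 0.04009 L/cmH2O = 0.2405 s.
t = −τ·ln(1 − 0.92) = −0.2405·ln(0.08) = 0.6074 s.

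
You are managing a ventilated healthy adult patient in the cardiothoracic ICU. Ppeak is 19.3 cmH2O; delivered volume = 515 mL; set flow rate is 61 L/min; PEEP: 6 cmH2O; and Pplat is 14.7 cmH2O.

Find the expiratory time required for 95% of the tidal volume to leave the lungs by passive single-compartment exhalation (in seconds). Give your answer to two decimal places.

Flow: 61 L/min ÷ 60 = 1.0167 L/s.
R = (PIP − Pplat)/V̇ = (19.3 − 14.7) / 1.0167 = 4.6/1.0167 = 4.524 cmH2O·s/L.
C = Vt/(Pplat − PEEP) = 515.0 / (14.7 − 6) = 515.0/8.7 = 59.195 mL/cmH2O.
τ = R × C = 4.524 × 0.0592 L/cmH2O = 0.2678 s.
t = −τ·ln(1 − 0.95) = −0.2678·ln(0.05) = 0.8023 s.

0.80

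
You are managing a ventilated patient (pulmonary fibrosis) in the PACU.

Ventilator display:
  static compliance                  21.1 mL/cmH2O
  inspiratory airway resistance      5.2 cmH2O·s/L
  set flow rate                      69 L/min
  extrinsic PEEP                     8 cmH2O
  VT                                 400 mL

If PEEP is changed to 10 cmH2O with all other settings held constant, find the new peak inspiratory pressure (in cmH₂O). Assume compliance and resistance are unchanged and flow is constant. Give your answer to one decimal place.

Flow: 69 L/min ÷ 60 = 1.15 L/s.
PIP = Vt/C + R·V̇ + PEEP (constant-flow equation of motion).
Only the baseline term changes: ΔPIP = ΔPEEP = 10 − 8 = 2.0 cmH2O.
Original PIP = 400/21.1 + 5.2×1.15 + 8 = 32.937 cmH2O; new PIP = 32.937 + (2.0) = 34.937 cmH2O.

34.9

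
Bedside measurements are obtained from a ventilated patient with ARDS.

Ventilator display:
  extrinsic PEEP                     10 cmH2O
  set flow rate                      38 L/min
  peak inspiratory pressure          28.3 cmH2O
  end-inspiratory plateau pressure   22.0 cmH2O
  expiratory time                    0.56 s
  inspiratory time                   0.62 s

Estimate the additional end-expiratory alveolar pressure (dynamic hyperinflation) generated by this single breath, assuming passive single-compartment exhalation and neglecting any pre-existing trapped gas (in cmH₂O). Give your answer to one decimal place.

Flow: 38 L/min ÷ 60 = 0.6333 L/s.
Vt = flow × Ti = 0.6333 L/s × 0.62 s × 1000 mL/L = 392.65 mL.
R = (PIP − Pplat)/V̇ = (28.3 − 22.0) / 0.6333 = 6.3/0.6333 = 9.948 cmH2O·s/L.
C = Vt/(Pplat − PEEP) = 392.65 / (22.0 − 10) = 392.65/12.0 = 32.721 mL/cmH2O.
τ = R × C = 9.948 × 0.03272 L/cmH2O = 0.3255 s.
Fraction remaining = e^(−Te/τ) = e^(−0.56/0.3255) = 0.179; trapped volume = 392.65 × 0.179 = 70.284 mL.
Additional alveolar pressure from trapping ≈ V_trapped / C = 70.284 / 32.721 = 2.148 cmH2O.

2.1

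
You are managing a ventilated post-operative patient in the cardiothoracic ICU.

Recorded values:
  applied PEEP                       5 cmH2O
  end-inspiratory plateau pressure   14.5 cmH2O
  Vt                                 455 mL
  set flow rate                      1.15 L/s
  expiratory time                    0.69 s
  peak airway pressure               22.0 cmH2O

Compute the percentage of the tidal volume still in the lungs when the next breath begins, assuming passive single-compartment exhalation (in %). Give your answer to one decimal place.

11.0

R = (PIP − Pplat)/V̇ = (22.0 − 14.5) / 1.15 = 7.5/1.15 = 6.522 cmH2O·s/L.
C = Vt/(Pplat − PEEP) = 455.0 / (14.5 − 5) = 455.0/9.5 = 47.895 mL/cmH2O.
τ = R × C = 6.522 × 0.0479 L/cmH2O = 0.3124 s.
Fraction remaining at end-expiration = e^(−Te/τ) = e^(−0.69/0.3124) = 0.1098 → 10.98%.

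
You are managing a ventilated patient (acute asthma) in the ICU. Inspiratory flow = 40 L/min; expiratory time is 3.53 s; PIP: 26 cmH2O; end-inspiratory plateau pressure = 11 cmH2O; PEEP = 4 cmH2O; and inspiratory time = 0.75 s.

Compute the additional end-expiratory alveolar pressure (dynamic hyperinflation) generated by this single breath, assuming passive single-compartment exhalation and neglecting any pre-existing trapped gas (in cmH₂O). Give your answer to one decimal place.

0.8

Flow: 40 L/min ÷ 60 = 0.6667 L/s.
Vt = flow × Ti = 0.6667 L/s × 0.75 s × 1000 mL/L = 500.03 mL.
R = (PIP − Pplat)/V̇ = (26 − 11) / 0.6667 = 15.0/0.6667 = 22.499 cmH2O·s/L.
C = Vt/(Pplat − PEEP) = 500.03 / (11 − 4) = 500.03/7.0 = 71.433 mL/cmH2O.
τ = R × C = 22.499 × 0.07143 L/cmH2O = 1.607 s.
Fraction remaining = e^(−Te/τ) = e^(−3.53/1.607) = 0.1112; trapped volume = 500.03 × 0.1112 = 55.603 mL.
Additional alveolar pressure from trapping ≈ V_trapped / C = 55.603 / 71.433 = 0.7784 cmH2O.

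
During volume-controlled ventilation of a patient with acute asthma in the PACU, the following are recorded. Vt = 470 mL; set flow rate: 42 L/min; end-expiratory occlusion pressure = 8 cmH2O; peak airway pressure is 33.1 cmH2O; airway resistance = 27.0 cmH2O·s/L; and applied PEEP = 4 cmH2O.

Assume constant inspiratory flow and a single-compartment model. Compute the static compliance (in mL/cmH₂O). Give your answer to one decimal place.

75.8

Flow: 42 L/min ÷ 60 = 0.7 L/s.
Total PEEP = 8 cmH2O (set 4 + intrinsic 4); this is the baseline alveolar pressure.
Equation of motion (constant flow): PIP = Vt/C + R·V̇ + PEEP.
Vt/C = PIP − R·V̇ − PEEP = 33.1 − 27.0×0.7 − 8 = 33.1 − 18.9 − 8 = 6.2 cmH2O.
C = Vt / 6.2 = 470 / 6.2 = 75.806 mL/cmH2O.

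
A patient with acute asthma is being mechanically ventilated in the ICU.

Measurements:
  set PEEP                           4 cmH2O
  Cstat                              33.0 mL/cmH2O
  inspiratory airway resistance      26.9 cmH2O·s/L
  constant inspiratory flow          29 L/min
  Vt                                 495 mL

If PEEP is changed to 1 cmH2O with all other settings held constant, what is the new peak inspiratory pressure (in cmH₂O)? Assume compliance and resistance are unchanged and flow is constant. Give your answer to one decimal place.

29.0

Flow: 29 L/min ÷ 60 = 0.4833 L/s.
PIP = Vt/C + R·V̇ + PEEP (constant-flow equation of motion).
Only the baseline term changes: ΔPIP = ΔPEEP = 1 − 4 = -3.0 cmH2O.
Original PIP = 495/33.0 + 26.9×0.4833 + 4 = 32.001 cmH2O; new PIP = 32.001 + (-3.0) = 29.001 cmH2O.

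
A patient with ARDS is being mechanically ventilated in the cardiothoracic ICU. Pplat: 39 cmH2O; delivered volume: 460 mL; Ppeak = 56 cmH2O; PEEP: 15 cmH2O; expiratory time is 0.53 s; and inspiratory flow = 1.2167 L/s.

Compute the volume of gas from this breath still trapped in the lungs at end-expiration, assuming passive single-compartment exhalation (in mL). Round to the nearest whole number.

R = (PIP − Pplat)/V̇ = (56 − 39) / 1.2167 = 17.0/1.2167 = 13.972 cmH2O·s/L.
C = Vt/(Pplat − PEEP) = 460.0 / (39 − 15) = 460.0/24.0 = 19.167 mL/cmH2O.
τ = R × C = 13.972 × 0.01917 L/cmH2O = 0.2678 s.
Fraction remaining = e^(−Te/τ) = e^(−0.53/0.2678) = 0.1382.
Trapped volume = 460.0 × 0.1382 = 63.572 mL.

64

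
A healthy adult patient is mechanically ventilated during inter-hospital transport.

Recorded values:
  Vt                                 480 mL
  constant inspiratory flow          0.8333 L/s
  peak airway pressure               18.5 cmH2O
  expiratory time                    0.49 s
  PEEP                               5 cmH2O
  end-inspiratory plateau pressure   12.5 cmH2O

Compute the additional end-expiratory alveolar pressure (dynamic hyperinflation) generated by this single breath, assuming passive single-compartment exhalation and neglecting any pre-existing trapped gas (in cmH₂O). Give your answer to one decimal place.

R = (PIP − Pplat)/V̇ = (18.5 − 12.5) / 0.8333 = 6.0/0.8333 = 7.2 cmH2O·s/L.
C = Vt/(Pplat − PEEP) = 480.0 / (12.5 − 5) = 480.0/7.5 = 64.0 mL/cmH2O.
τ = R × C = 7.2 × 0.064 L/cmH2O = 0.4608 s.
Fraction remaining = e^(−Te/τ) = e^(−0.49/0.4608) = 0.3453; trapped volume = 480.0 × 0.3453 = 165.74 mL.
Additional alveolar pressure from trapping ≈ V_trapped / C = 165.74 / 64.0 = 2.59 cmH2O.

2.6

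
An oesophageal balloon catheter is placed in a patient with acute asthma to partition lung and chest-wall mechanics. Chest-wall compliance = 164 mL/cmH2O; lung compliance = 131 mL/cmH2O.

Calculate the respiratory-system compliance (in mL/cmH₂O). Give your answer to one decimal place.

72.8

Lung and chest wall are elastances in series: 1/Crs = 1/CL + 1/Ccw.
1/Crs = 1/131 + 1/164 = 0.01373.
Crs = 72.833 mL/cmH2O.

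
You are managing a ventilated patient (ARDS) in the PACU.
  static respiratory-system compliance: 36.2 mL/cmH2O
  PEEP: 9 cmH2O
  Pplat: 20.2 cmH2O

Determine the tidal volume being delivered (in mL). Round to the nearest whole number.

405

Vt = Cstat × (Pplat − PEEP) = 36.2 × (20.2 − 9) = 36.2 × 11.2 = 405.44 mL.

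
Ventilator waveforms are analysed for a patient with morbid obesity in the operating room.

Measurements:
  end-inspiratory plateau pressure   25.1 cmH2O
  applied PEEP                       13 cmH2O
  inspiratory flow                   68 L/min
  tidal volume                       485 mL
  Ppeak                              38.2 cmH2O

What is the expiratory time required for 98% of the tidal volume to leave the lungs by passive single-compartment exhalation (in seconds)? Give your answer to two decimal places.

1.81

Flow: 68 L/min ÷ 60 = 1.1333 L/s.
R = (PIP − Pplat)/V̇ = (38.2 − 25.1) / 1.1333 = 13.1/1.1333 = 11.559 cmH2O·s/L.
C = Vt/(Pplat − PEEP) = 485.0 / (25.1 − 13) = 485.0/12.1 = 40.083 mL/cmH2O.
τ = R × C = 11.559 × 0.04008 L/cmH2O = 0.4633 s.
t = −τ·ln(1 − 0.98) = −0.4633·ln(0.02) = 1.812 s.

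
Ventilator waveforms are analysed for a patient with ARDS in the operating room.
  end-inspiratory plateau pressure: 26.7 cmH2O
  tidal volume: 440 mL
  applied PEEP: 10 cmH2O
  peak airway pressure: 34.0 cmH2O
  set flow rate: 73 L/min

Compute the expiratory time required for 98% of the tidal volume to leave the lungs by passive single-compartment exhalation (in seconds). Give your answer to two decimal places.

0.62

Flow: 73 L/min ÷ 60 = 1.2167 L/s.
R = (PIP − Pplat)/V̇ = (34.0 − 26.7) / 1.2167 = 7.3/1.2167 = 6.0 cmH2O·s/L.
C = Vt/(Pplat − PEEP) = 440.0 / (26.7 − 10) = 440.0/16.7 = 26.347 mL/cmH2O.
τ = R × C = 6.0 × 0.02635 L/cmH2O = 0.1581 s.
t = −τ·ln(1 − 0.98) = −0.1581·ln(0.02) = 0.6185 s.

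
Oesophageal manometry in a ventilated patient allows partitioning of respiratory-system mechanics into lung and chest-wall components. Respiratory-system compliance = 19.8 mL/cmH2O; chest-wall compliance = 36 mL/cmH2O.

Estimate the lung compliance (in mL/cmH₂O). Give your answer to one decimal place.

1/CL = 1/Crs − 1/Ccw.
1/CL = 1/19.8 − 1/36 = 0.02273.
CL = 43.995 mL/cmH2O.

44.0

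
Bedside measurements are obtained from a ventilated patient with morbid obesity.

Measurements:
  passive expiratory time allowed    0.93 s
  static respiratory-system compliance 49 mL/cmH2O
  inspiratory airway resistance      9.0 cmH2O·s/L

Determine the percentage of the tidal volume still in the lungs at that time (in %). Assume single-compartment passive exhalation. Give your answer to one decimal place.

12.1

τ = R × C = 9.0 × 49 mL/cmH2O = 9.0 × 0.049 L/cmH2O = 0.441 s.
Passive exhalation: V(t)/V₀ = e^(−t/τ) = e^(−0.93/0.441) = 0.1214.
Fraction remaining = 0.1214 → 12.14%.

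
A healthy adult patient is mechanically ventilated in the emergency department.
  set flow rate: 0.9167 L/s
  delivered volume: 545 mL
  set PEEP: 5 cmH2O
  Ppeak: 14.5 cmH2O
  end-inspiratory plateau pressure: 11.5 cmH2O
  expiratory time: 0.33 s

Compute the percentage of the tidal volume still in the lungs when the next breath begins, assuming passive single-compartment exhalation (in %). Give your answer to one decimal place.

R = (PIP − Pplat)/V̇ = (14.5 − 11.5) / 0.9167 = 3.0/0.9167 = 3.273 cmH2O·s/L.
C = Vt/(Pplat − PEEP) = 545.0 / (11.5 − 5) = 545.0/6.5 = 83.846 mL/cmH2O.
τ = R × C = 3.273 × 0.08385 L/cmH2O = 0.2744 s.
Fraction remaining at end-expiration = e^(−Te/τ) = e^(−0.33/0.2744) = 0.3004 → 30.04%.

30.0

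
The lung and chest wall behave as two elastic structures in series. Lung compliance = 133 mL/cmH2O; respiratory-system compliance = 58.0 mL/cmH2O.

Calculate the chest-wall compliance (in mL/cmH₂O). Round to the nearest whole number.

1/Ccw = 1/Crs − 1/CL.
1/Ccw = 1/58.0 − 1/133 = 0.009723.
Ccw = 102.85 mL/cmH2O.

103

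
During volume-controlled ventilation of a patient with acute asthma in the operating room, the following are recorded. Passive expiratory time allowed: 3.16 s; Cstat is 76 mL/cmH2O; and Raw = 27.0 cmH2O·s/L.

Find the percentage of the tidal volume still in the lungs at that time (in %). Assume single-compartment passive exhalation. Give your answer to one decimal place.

τ = R × C = 27.0 × 76 mL/cmH2O = 27.0 × 0.076 L/cmH2O = 2.052 s.
Passive exhalation: V(t)/V₀ = e^(−t/τ) = e^(−3.16/2.052) = 0.2144.
Fraction remaining = 0.2144 → 21.44%.

21.4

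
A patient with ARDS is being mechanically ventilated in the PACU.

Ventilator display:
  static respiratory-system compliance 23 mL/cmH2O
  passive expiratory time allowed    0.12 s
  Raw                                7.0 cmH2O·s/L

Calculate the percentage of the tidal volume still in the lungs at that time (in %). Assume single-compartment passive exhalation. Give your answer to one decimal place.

τ = R × C = 7.0 × 23 mL/cmH2O = 7.0 × 0.023 L/cmH2O = 0.161 s.
Passive exhalation: V(t)/V₀ = e^(−t/τ) = e^(−0.12/0.161) = 0.4746.
Fraction remaining = 0.4746 → 47.46%.

47.5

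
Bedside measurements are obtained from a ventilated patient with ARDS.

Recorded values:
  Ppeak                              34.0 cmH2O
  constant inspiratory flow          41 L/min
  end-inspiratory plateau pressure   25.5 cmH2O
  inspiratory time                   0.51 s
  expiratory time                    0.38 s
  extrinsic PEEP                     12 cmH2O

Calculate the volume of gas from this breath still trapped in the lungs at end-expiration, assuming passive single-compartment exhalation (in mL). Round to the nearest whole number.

Flow: 41 L/min ÷ 60 = 0.6833 L/s.
Vt = flow × Ti = 0.6833 L/s × 0.51 s × 1000 mL/L = 348.48 mL.
R = (PIP − Pplat)/V̇ = (34.0 − 25.5) / 0.6833 = 8.5/0.6833 = 12.44 cmH2O·s/L.
C = Vt/(Pplat − PEEP) = 348.48 / (25.5 − 12) = 348.48/13.5 = 25.813 mL/cmH2O.
τ = R × C = 12.44 × 0.02581 L/cmH2O = 0.3211 s.
Fraction remaining = e^(−Te/τ) = e^(−0.38/0.3211) = 0.3062.
Trapped volume = 348.48 × 0.3062 = 106.7 mL.

107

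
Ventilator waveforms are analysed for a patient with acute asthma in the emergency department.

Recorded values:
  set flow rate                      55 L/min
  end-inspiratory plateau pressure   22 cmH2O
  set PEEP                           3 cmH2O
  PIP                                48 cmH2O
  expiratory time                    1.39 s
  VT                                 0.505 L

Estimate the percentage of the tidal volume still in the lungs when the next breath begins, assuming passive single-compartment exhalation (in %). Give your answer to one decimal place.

15.8

Flow: 55 L/min ÷ 60 = 0.9167 L/s.
R = (PIP − Pplat)/V̇ = (48 − 22) / 0.9167 = 26.0/0.9167 = 28.363 cmH2O·s/L.
C = Vt/(Pplat − PEEP) = 505.0 / (22 − 3) = 505.0/19.0 = 26.579 mL/cmH2O.
τ = R × C = 28.363 × 0.02658 L/cmH2O = 0.7539 s.
Fraction remaining at end-expiration = e^(−Te/τ) = e^(−1.39/0.7539) = 0.1582 → 15.82%.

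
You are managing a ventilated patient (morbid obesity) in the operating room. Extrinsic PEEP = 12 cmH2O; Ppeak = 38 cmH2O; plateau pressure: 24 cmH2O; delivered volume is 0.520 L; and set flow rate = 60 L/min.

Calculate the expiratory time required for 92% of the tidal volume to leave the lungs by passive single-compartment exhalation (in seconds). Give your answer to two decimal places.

1.53

Flow: 60 L/min ÷ 60 = 1 L/s.
R = (PIP − Pplat)/V̇ = (38 − 24) / 1 = 14.0/1 = 14.0 cmH2O·s/L.
C = Vt/(Pplat − PEEP) = 520.0 / (24 − 12) = 520.0/12.0 = 43.333 mL/cmH2O.
τ = R × C = 14.0 × 0.04333 L/cmH2O = 0.6066 s.
t = −τ·ln(1 − 0.92) = −0.6066·ln(0.08) = 1.532 s.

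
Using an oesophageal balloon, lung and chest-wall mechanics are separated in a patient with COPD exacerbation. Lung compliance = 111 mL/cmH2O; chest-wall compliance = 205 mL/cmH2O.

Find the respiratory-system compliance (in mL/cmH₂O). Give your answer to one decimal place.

Lung and chest wall are elastances in series: 1/Crs = 1/CL + 1/Ccw.
1/Crs = 1/111 + 1/205 = 0.01389.
Crs = 71.994 mL/cmH2O.

72.0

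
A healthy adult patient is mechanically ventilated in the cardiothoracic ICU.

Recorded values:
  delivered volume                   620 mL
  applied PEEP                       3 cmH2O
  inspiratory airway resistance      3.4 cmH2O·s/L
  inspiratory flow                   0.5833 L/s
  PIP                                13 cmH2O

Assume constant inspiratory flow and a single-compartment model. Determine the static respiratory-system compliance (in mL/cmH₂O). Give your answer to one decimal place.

77.3

Equation of motion (constant flow): PIP = Vt/C + R·V̇ + PEEP.
Vt/C = PIP − R·V̇ − PEEP = 13 − 3.4×0.5833 − 3 = 13 − 1.983 − 3 = 8.017 cmH2O.
C = Vt / 8.017 = 620 / 8.017 = 77.336 mL/cmH2O.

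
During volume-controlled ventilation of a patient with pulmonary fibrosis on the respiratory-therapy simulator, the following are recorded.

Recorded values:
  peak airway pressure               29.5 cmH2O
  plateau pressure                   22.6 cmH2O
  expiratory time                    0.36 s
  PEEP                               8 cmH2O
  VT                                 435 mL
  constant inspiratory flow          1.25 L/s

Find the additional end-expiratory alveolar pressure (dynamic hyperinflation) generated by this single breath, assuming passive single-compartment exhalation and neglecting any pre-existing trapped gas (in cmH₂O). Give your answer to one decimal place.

R = (PIP − Pplat)/V̇ = (29.5 − 22.6) / 1.25 = 6.9/1.25 = 5.52 cmH2O·s/L.
C = Vt/(Pplat − PEEP) = 435.0 / (22.6 − 8) = 435.0/14.6 = 29.795 mL/cmH2O.
τ = R × C = 5.52 × 0.0298 L/cmH2O = 0.1645 s.
Fraction remaining = e^(−Te/τ) = e^(−0.36/0.1645) = 0.1121; trapped volume = 435.0 × 0.1121 = 48.764 mL.
Additional alveolar pressure from trapping ≈ V_trapped / C = 48.764 / 29.795 = 1.637 cmH2O.

1.6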